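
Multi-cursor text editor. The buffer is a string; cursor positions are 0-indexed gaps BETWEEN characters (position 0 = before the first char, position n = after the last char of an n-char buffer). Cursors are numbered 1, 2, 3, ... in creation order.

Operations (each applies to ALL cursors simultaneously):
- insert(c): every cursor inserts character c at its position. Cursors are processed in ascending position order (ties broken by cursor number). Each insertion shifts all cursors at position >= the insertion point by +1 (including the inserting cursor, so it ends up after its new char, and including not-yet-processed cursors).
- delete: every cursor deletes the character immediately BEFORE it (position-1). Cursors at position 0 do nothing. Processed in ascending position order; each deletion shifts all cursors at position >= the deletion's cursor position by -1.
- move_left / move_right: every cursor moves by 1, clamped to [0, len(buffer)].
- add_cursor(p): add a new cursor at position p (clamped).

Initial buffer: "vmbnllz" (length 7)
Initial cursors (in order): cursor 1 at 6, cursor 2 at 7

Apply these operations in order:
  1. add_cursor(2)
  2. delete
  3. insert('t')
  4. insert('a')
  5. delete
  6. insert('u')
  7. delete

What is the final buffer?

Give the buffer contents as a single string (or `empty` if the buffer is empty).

After op 1 (add_cursor(2)): buffer="vmbnllz" (len 7), cursors c3@2 c1@6 c2@7, authorship .......
After op 2 (delete): buffer="vbnl" (len 4), cursors c3@1 c1@4 c2@4, authorship ....
After op 3 (insert('t')): buffer="vtbnltt" (len 7), cursors c3@2 c1@7 c2@7, authorship .3...12
After op 4 (insert('a')): buffer="vtabnlttaa" (len 10), cursors c3@3 c1@10 c2@10, authorship .33...1212
After op 5 (delete): buffer="vtbnltt" (len 7), cursors c3@2 c1@7 c2@7, authorship .3...12
After op 6 (insert('u')): buffer="vtubnlttuu" (len 10), cursors c3@3 c1@10 c2@10, authorship .33...1212
After op 7 (delete): buffer="vtbnltt" (len 7), cursors c3@2 c1@7 c2@7, authorship .3...12

Answer: vtbnltt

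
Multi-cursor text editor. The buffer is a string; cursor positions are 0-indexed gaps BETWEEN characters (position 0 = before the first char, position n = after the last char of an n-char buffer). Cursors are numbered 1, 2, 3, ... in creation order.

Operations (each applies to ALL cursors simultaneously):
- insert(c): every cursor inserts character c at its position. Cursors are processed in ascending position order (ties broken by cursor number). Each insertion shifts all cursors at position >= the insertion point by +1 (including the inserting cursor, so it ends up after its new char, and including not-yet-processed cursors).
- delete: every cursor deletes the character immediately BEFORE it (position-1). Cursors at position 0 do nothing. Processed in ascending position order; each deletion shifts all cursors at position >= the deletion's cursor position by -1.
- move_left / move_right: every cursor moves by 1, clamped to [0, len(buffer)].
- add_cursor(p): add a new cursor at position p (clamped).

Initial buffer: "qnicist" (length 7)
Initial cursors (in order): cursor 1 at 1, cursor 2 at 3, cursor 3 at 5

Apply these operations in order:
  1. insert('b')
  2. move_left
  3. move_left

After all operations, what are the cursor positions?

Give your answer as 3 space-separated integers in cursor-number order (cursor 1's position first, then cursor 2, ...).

After op 1 (insert('b')): buffer="qbnibcibst" (len 10), cursors c1@2 c2@5 c3@8, authorship .1..2..3..
After op 2 (move_left): buffer="qbnibcibst" (len 10), cursors c1@1 c2@4 c3@7, authorship .1..2..3..
After op 3 (move_left): buffer="qbnibcibst" (len 10), cursors c1@0 c2@3 c3@6, authorship .1..2..3..

Answer: 0 3 6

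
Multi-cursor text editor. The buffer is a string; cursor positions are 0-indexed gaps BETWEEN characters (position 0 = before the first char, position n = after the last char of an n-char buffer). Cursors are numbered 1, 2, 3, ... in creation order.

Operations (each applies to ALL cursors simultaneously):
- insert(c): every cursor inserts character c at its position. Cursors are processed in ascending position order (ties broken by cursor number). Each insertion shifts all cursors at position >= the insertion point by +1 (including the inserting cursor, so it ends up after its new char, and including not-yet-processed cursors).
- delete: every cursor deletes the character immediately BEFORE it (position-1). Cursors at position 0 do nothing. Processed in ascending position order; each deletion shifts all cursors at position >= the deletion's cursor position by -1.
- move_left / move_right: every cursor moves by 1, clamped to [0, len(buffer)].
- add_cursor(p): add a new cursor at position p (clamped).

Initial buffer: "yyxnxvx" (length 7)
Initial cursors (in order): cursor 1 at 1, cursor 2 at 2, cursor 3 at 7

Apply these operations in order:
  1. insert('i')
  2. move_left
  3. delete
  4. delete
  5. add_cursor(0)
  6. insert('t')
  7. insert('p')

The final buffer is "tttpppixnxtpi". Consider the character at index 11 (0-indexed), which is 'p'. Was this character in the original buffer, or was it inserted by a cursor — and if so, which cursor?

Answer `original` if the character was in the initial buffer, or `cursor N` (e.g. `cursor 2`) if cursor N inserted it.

After op 1 (insert('i')): buffer="yiyixnxvxi" (len 10), cursors c1@2 c2@4 c3@10, authorship .1.2.....3
After op 2 (move_left): buffer="yiyixnxvxi" (len 10), cursors c1@1 c2@3 c3@9, authorship .1.2.....3
After op 3 (delete): buffer="iixnxvi" (len 7), cursors c1@0 c2@1 c3@6, authorship 12....3
After op 4 (delete): buffer="ixnxi" (len 5), cursors c1@0 c2@0 c3@4, authorship 2...3
After op 5 (add_cursor(0)): buffer="ixnxi" (len 5), cursors c1@0 c2@0 c4@0 c3@4, authorship 2...3
After op 6 (insert('t')): buffer="tttixnxti" (len 9), cursors c1@3 c2@3 c4@3 c3@8, authorship 1242...33
After op 7 (insert('p')): buffer="tttpppixnxtpi" (len 13), cursors c1@6 c2@6 c4@6 c3@12, authorship 1241242...333
Authorship (.=original, N=cursor N): 1 2 4 1 2 4 2 . . . 3 3 3
Index 11: author = 3

Answer: cursor 3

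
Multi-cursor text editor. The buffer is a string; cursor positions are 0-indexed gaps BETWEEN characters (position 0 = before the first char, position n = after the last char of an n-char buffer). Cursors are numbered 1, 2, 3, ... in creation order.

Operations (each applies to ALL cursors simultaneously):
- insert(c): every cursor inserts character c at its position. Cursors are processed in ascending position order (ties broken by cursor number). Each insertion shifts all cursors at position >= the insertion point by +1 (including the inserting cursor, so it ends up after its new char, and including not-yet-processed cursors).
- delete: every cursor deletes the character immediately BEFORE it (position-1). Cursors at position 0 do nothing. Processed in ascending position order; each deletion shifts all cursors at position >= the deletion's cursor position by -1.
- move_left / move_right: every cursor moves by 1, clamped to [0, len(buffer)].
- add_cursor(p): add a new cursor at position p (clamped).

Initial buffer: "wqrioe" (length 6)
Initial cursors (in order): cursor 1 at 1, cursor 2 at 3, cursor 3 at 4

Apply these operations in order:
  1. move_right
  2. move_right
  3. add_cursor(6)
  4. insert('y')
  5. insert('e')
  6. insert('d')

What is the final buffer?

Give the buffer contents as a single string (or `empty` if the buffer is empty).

After op 1 (move_right): buffer="wqrioe" (len 6), cursors c1@2 c2@4 c3@5, authorship ......
After op 2 (move_right): buffer="wqrioe" (len 6), cursors c1@3 c2@5 c3@6, authorship ......
After op 3 (add_cursor(6)): buffer="wqrioe" (len 6), cursors c1@3 c2@5 c3@6 c4@6, authorship ......
After op 4 (insert('y')): buffer="wqryioyeyy" (len 10), cursors c1@4 c2@7 c3@10 c4@10, authorship ...1..2.34
After op 5 (insert('e')): buffer="wqryeioyeeyyee" (len 14), cursors c1@5 c2@9 c3@14 c4@14, authorship ...11..22.3434
After op 6 (insert('d')): buffer="wqryedioyedeyyeedd" (len 18), cursors c1@6 c2@11 c3@18 c4@18, authorship ...111..222.343434

Answer: wqryedioyedeyyeedd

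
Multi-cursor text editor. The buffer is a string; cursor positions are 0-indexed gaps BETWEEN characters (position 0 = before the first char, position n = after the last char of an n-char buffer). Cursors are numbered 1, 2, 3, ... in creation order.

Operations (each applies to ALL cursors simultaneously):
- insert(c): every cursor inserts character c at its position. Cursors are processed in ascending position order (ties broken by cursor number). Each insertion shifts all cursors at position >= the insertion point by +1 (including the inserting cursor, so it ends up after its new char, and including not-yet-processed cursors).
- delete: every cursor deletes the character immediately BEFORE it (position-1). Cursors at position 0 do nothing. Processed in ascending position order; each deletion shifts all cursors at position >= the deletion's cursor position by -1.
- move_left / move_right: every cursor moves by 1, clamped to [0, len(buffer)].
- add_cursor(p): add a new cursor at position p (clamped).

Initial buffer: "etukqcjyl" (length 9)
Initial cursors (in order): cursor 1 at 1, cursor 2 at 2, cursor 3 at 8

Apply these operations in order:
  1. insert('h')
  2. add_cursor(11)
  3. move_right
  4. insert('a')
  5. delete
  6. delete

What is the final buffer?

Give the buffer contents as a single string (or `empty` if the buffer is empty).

Answer: ehhkqcjy

Derivation:
After op 1 (insert('h')): buffer="ehthukqcjyhl" (len 12), cursors c1@2 c2@4 c3@11, authorship .1.2......3.
After op 2 (add_cursor(11)): buffer="ehthukqcjyhl" (len 12), cursors c1@2 c2@4 c3@11 c4@11, authorship .1.2......3.
After op 3 (move_right): buffer="ehthukqcjyhl" (len 12), cursors c1@3 c2@5 c3@12 c4@12, authorship .1.2......3.
After op 4 (insert('a')): buffer="ehtahuakqcjyhlaa" (len 16), cursors c1@4 c2@7 c3@16 c4@16, authorship .1.12.2.....3.34
After op 5 (delete): buffer="ehthukqcjyhl" (len 12), cursors c1@3 c2@5 c3@12 c4@12, authorship .1.2......3.
After op 6 (delete): buffer="ehhkqcjy" (len 8), cursors c1@2 c2@3 c3@8 c4@8, authorship .12.....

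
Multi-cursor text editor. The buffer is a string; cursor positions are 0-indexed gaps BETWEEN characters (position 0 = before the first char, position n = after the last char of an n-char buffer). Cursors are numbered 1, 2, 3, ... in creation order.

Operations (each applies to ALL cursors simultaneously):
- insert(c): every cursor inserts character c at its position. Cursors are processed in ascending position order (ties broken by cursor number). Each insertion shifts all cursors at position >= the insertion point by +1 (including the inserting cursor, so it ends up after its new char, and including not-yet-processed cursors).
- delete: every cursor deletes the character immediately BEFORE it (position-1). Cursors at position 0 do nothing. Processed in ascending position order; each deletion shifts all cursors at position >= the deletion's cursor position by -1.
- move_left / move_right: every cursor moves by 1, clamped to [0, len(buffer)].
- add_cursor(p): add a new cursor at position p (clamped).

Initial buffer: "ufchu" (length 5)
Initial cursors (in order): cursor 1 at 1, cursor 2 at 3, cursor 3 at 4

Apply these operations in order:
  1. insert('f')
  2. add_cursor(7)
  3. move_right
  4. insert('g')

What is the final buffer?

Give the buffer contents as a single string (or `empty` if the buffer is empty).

Answer: uffgcfhgfugg

Derivation:
After op 1 (insert('f')): buffer="uffcfhfu" (len 8), cursors c1@2 c2@5 c3@7, authorship .1..2.3.
After op 2 (add_cursor(7)): buffer="uffcfhfu" (len 8), cursors c1@2 c2@5 c3@7 c4@7, authorship .1..2.3.
After op 3 (move_right): buffer="uffcfhfu" (len 8), cursors c1@3 c2@6 c3@8 c4@8, authorship .1..2.3.
After op 4 (insert('g')): buffer="uffgcfhgfugg" (len 12), cursors c1@4 c2@8 c3@12 c4@12, authorship .1.1.2.23.34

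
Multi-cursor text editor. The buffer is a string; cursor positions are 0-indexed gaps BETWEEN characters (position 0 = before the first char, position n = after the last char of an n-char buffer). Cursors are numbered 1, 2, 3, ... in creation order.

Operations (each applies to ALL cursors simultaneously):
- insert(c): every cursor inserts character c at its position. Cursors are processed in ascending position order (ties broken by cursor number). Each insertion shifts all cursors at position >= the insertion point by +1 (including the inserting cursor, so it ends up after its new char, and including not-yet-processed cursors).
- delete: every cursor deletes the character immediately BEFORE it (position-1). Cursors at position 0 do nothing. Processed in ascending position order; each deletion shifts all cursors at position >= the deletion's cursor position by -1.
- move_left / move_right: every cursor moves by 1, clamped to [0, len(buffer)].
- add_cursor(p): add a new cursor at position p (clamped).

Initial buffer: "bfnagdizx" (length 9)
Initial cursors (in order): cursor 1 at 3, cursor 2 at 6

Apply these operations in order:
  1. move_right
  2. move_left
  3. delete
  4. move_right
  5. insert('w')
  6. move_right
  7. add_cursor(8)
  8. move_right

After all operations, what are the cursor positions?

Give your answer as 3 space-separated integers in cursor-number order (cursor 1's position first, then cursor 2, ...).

After op 1 (move_right): buffer="bfnagdizx" (len 9), cursors c1@4 c2@7, authorship .........
After op 2 (move_left): buffer="bfnagdizx" (len 9), cursors c1@3 c2@6, authorship .........
After op 3 (delete): buffer="bfagizx" (len 7), cursors c1@2 c2@4, authorship .......
After op 4 (move_right): buffer="bfagizx" (len 7), cursors c1@3 c2@5, authorship .......
After op 5 (insert('w')): buffer="bfawgiwzx" (len 9), cursors c1@4 c2@7, authorship ...1..2..
After op 6 (move_right): buffer="bfawgiwzx" (len 9), cursors c1@5 c2@8, authorship ...1..2..
After op 7 (add_cursor(8)): buffer="bfawgiwzx" (len 9), cursors c1@5 c2@8 c3@8, authorship ...1..2..
After op 8 (move_right): buffer="bfawgiwzx" (len 9), cursors c1@6 c2@9 c3@9, authorship ...1..2..

Answer: 6 9 9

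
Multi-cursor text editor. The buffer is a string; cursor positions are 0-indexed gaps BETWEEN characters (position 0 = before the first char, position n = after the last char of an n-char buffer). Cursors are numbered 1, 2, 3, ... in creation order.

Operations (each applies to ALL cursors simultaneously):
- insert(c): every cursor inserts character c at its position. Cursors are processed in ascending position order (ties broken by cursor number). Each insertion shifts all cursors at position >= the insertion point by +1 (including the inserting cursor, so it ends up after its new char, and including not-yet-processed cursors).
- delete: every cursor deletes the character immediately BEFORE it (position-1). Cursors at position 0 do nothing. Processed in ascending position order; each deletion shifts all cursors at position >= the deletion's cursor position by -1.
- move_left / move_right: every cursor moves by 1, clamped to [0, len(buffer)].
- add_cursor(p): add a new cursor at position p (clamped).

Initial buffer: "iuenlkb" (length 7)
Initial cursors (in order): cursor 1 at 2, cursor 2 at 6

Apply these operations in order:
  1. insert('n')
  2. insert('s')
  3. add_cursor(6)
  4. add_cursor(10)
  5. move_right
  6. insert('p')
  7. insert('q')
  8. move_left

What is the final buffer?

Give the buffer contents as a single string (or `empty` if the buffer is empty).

Answer: iunsepqnlpqknsbppqq

Derivation:
After op 1 (insert('n')): buffer="iunenlknb" (len 9), cursors c1@3 c2@8, authorship ..1....2.
After op 2 (insert('s')): buffer="iunsenlknsb" (len 11), cursors c1@4 c2@10, authorship ..11....22.
After op 3 (add_cursor(6)): buffer="iunsenlknsb" (len 11), cursors c1@4 c3@6 c2@10, authorship ..11....22.
After op 4 (add_cursor(10)): buffer="iunsenlknsb" (len 11), cursors c1@4 c3@6 c2@10 c4@10, authorship ..11....22.
After op 5 (move_right): buffer="iunsenlknsb" (len 11), cursors c1@5 c3@7 c2@11 c4@11, authorship ..11....22.
After op 6 (insert('p')): buffer="iunsepnlpknsbpp" (len 15), cursors c1@6 c3@9 c2@15 c4@15, authorship ..11.1..3.22.24
After op 7 (insert('q')): buffer="iunsepqnlpqknsbppqq" (len 19), cursors c1@7 c3@11 c2@19 c4@19, authorship ..11.11..33.22.2424
After op 8 (move_left): buffer="iunsepqnlpqknsbppqq" (len 19), cursors c1@6 c3@10 c2@18 c4@18, authorship ..11.11..33.22.2424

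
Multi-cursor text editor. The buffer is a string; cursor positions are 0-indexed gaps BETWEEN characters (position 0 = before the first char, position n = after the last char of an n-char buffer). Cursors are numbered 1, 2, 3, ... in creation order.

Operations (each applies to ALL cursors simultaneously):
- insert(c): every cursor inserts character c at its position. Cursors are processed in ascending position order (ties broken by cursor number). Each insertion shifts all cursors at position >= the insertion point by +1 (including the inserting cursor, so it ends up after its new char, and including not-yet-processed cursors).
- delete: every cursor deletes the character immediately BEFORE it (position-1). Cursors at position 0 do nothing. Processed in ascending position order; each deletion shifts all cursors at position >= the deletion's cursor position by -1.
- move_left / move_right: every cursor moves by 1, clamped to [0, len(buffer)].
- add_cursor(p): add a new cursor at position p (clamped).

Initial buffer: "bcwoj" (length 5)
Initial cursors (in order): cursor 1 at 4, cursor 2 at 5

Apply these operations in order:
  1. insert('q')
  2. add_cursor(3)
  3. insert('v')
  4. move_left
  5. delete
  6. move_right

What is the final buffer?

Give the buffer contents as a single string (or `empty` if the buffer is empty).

Answer: bcvovjv

Derivation:
After op 1 (insert('q')): buffer="bcwoqjq" (len 7), cursors c1@5 c2@7, authorship ....1.2
After op 2 (add_cursor(3)): buffer="bcwoqjq" (len 7), cursors c3@3 c1@5 c2@7, authorship ....1.2
After op 3 (insert('v')): buffer="bcwvoqvjqv" (len 10), cursors c3@4 c1@7 c2@10, authorship ...3.11.22
After op 4 (move_left): buffer="bcwvoqvjqv" (len 10), cursors c3@3 c1@6 c2@9, authorship ...3.11.22
After op 5 (delete): buffer="bcvovjv" (len 7), cursors c3@2 c1@4 c2@6, authorship ..3.1.2
After op 6 (move_right): buffer="bcvovjv" (len 7), cursors c3@3 c1@5 c2@7, authorship ..3.1.2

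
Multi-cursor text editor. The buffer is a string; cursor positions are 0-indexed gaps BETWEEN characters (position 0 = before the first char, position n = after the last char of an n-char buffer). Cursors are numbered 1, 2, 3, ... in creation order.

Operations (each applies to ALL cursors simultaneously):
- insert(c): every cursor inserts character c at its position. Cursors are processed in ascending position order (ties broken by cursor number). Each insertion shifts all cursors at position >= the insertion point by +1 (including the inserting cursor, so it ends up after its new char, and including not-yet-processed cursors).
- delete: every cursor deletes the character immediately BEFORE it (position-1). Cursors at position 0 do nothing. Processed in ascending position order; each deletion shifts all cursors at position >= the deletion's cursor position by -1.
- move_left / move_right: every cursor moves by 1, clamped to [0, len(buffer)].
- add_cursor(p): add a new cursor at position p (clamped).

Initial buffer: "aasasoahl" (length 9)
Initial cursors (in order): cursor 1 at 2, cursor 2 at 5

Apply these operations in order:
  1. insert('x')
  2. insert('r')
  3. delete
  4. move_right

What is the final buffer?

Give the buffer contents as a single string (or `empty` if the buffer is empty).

After op 1 (insert('x')): buffer="aaxsasxoahl" (len 11), cursors c1@3 c2@7, authorship ..1...2....
After op 2 (insert('r')): buffer="aaxrsasxroahl" (len 13), cursors c1@4 c2@9, authorship ..11...22....
After op 3 (delete): buffer="aaxsasxoahl" (len 11), cursors c1@3 c2@7, authorship ..1...2....
After op 4 (move_right): buffer="aaxsasxoahl" (len 11), cursors c1@4 c2@8, authorship ..1...2....

Answer: aaxsasxoahl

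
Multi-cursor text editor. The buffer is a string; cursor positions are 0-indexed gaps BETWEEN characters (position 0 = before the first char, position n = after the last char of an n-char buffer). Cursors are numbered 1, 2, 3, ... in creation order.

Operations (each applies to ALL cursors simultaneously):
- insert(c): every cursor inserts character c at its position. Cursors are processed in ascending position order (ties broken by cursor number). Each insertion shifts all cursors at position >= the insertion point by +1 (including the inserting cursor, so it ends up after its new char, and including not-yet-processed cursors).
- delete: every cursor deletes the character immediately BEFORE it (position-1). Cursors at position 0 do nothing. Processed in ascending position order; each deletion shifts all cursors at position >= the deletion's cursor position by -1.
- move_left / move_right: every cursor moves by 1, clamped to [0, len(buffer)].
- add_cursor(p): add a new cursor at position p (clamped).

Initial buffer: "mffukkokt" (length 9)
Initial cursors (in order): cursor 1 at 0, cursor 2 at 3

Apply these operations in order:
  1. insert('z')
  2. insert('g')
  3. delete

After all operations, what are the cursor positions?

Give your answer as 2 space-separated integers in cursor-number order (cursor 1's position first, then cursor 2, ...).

After op 1 (insert('z')): buffer="zmffzukkokt" (len 11), cursors c1@1 c2@5, authorship 1...2......
After op 2 (insert('g')): buffer="zgmffzgukkokt" (len 13), cursors c1@2 c2@7, authorship 11...22......
After op 3 (delete): buffer="zmffzukkokt" (len 11), cursors c1@1 c2@5, authorship 1...2......

Answer: 1 5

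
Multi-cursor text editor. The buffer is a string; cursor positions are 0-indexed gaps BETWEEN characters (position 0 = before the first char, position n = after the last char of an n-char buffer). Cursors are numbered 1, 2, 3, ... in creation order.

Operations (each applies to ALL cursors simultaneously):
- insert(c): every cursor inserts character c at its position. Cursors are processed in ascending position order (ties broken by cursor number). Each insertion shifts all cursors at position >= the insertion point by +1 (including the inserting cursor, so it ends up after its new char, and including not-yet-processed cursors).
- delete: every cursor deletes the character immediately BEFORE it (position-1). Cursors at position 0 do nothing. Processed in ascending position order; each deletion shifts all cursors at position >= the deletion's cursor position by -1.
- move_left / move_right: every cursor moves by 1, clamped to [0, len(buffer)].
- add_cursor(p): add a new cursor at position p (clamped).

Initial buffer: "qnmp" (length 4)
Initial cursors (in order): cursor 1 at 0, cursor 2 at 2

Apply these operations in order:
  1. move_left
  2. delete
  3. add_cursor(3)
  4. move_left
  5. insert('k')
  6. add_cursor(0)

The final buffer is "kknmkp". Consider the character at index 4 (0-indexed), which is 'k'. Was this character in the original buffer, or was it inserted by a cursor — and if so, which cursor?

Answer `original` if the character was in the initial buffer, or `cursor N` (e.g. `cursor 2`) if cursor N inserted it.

After op 1 (move_left): buffer="qnmp" (len 4), cursors c1@0 c2@1, authorship ....
After op 2 (delete): buffer="nmp" (len 3), cursors c1@0 c2@0, authorship ...
After op 3 (add_cursor(3)): buffer="nmp" (len 3), cursors c1@0 c2@0 c3@3, authorship ...
After op 4 (move_left): buffer="nmp" (len 3), cursors c1@0 c2@0 c3@2, authorship ...
After op 5 (insert('k')): buffer="kknmkp" (len 6), cursors c1@2 c2@2 c3@5, authorship 12..3.
After op 6 (add_cursor(0)): buffer="kknmkp" (len 6), cursors c4@0 c1@2 c2@2 c3@5, authorship 12..3.
Authorship (.=original, N=cursor N): 1 2 . . 3 .
Index 4: author = 3

Answer: cursor 3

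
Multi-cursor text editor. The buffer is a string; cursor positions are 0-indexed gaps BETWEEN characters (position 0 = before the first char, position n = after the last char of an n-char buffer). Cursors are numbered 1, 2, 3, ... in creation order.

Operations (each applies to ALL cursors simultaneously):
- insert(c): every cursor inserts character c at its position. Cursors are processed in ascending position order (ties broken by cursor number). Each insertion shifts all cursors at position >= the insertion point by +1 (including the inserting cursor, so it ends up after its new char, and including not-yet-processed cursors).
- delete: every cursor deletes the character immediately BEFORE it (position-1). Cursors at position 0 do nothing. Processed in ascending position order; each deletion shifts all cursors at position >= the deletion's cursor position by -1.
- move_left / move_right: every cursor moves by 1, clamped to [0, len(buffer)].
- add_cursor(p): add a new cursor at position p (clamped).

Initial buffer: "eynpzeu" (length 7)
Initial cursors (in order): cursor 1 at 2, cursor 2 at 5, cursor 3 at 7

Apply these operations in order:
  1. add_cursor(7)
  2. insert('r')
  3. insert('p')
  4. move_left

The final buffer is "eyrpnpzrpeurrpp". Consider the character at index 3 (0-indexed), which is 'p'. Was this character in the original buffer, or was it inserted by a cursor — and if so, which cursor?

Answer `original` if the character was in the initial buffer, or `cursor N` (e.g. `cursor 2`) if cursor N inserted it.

After op 1 (add_cursor(7)): buffer="eynpzeu" (len 7), cursors c1@2 c2@5 c3@7 c4@7, authorship .......
After op 2 (insert('r')): buffer="eyrnpzreurr" (len 11), cursors c1@3 c2@7 c3@11 c4@11, authorship ..1...2..34
After op 3 (insert('p')): buffer="eyrpnpzrpeurrpp" (len 15), cursors c1@4 c2@9 c3@15 c4@15, authorship ..11...22..3434
After op 4 (move_left): buffer="eyrpnpzrpeurrpp" (len 15), cursors c1@3 c2@8 c3@14 c4@14, authorship ..11...22..3434
Authorship (.=original, N=cursor N): . . 1 1 . . . 2 2 . . 3 4 3 4
Index 3: author = 1

Answer: cursor 1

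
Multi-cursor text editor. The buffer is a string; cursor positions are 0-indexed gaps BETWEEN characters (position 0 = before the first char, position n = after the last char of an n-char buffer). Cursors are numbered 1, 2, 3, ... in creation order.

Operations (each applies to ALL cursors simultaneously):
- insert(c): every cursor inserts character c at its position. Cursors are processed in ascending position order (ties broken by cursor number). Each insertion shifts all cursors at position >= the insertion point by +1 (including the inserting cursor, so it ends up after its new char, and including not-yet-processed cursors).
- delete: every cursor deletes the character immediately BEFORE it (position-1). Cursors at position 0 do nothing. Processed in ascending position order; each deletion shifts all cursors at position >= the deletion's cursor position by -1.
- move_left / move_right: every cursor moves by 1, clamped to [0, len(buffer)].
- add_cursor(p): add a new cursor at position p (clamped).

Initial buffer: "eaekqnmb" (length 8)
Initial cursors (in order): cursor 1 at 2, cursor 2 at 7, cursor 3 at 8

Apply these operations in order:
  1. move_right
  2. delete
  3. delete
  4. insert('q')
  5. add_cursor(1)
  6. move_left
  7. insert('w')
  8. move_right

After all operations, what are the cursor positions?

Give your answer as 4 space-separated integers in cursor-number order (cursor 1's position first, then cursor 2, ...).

After op 1 (move_right): buffer="eaekqnmb" (len 8), cursors c1@3 c2@8 c3@8, authorship ........
After op 2 (delete): buffer="eakqn" (len 5), cursors c1@2 c2@5 c3@5, authorship .....
After op 3 (delete): buffer="ek" (len 2), cursors c1@1 c2@2 c3@2, authorship ..
After op 4 (insert('q')): buffer="eqkqq" (len 5), cursors c1@2 c2@5 c3@5, authorship .1.23
After op 5 (add_cursor(1)): buffer="eqkqq" (len 5), cursors c4@1 c1@2 c2@5 c3@5, authorship .1.23
After op 6 (move_left): buffer="eqkqq" (len 5), cursors c4@0 c1@1 c2@4 c3@4, authorship .1.23
After op 7 (insert('w')): buffer="wewqkqwwq" (len 9), cursors c4@1 c1@3 c2@8 c3@8, authorship 4.11.2233
After op 8 (move_right): buffer="wewqkqwwq" (len 9), cursors c4@2 c1@4 c2@9 c3@9, authorship 4.11.2233

Answer: 4 9 9 2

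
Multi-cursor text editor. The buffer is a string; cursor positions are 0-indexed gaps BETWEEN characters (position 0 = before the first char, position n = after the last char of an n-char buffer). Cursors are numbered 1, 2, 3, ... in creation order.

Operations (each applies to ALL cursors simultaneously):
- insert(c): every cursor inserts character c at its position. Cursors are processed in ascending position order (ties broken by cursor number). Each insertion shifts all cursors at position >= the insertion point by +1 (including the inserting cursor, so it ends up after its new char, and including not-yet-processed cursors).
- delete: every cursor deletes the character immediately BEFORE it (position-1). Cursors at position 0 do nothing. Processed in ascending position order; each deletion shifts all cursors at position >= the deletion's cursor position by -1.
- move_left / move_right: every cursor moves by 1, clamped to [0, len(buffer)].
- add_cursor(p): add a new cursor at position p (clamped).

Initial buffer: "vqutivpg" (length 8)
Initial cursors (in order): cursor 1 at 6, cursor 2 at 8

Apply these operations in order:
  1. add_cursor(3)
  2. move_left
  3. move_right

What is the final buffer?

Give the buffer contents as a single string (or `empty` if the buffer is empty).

After op 1 (add_cursor(3)): buffer="vqutivpg" (len 8), cursors c3@3 c1@6 c2@8, authorship ........
After op 2 (move_left): buffer="vqutivpg" (len 8), cursors c3@2 c1@5 c2@7, authorship ........
After op 3 (move_right): buffer="vqutivpg" (len 8), cursors c3@3 c1@6 c2@8, authorship ........

Answer: vqutivpg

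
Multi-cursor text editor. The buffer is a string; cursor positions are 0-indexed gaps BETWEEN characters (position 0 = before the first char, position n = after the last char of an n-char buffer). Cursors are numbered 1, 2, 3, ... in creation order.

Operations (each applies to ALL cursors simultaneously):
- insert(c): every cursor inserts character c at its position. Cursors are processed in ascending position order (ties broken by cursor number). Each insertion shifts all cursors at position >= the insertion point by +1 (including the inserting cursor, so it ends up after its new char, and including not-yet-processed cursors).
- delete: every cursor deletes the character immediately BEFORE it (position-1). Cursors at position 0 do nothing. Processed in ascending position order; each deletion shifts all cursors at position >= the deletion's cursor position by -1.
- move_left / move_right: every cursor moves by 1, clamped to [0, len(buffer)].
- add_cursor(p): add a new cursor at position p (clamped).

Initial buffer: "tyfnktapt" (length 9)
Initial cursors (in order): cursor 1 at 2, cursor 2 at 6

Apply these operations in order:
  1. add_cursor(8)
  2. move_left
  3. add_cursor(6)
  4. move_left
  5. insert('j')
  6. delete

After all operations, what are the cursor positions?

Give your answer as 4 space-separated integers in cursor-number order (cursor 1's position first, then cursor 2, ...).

After op 1 (add_cursor(8)): buffer="tyfnktapt" (len 9), cursors c1@2 c2@6 c3@8, authorship .........
After op 2 (move_left): buffer="tyfnktapt" (len 9), cursors c1@1 c2@5 c3@7, authorship .........
After op 3 (add_cursor(6)): buffer="tyfnktapt" (len 9), cursors c1@1 c2@5 c4@6 c3@7, authorship .........
After op 4 (move_left): buffer="tyfnktapt" (len 9), cursors c1@0 c2@4 c4@5 c3@6, authorship .........
After op 5 (insert('j')): buffer="jtyfnjkjtjapt" (len 13), cursors c1@1 c2@6 c4@8 c3@10, authorship 1....2.4.3...
After op 6 (delete): buffer="tyfnktapt" (len 9), cursors c1@0 c2@4 c4@5 c3@6, authorship .........

Answer: 0 4 6 5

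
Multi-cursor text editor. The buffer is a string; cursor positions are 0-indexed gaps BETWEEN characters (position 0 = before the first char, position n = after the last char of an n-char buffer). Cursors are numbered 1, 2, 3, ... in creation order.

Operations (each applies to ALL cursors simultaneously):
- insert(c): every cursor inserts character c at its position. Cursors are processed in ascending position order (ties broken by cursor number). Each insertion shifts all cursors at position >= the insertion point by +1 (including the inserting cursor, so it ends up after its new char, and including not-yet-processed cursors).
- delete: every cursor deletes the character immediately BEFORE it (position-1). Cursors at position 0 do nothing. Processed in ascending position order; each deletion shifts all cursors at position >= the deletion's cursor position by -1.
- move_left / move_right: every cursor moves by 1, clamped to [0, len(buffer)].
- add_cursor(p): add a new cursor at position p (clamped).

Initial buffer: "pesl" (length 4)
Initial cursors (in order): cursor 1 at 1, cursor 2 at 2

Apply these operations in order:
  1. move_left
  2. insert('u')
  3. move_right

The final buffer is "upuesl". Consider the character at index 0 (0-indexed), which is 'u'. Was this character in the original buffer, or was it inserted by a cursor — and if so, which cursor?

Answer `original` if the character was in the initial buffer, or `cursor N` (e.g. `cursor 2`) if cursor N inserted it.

After op 1 (move_left): buffer="pesl" (len 4), cursors c1@0 c2@1, authorship ....
After op 2 (insert('u')): buffer="upuesl" (len 6), cursors c1@1 c2@3, authorship 1.2...
After op 3 (move_right): buffer="upuesl" (len 6), cursors c1@2 c2@4, authorship 1.2...
Authorship (.=original, N=cursor N): 1 . 2 . . .
Index 0: author = 1

Answer: cursor 1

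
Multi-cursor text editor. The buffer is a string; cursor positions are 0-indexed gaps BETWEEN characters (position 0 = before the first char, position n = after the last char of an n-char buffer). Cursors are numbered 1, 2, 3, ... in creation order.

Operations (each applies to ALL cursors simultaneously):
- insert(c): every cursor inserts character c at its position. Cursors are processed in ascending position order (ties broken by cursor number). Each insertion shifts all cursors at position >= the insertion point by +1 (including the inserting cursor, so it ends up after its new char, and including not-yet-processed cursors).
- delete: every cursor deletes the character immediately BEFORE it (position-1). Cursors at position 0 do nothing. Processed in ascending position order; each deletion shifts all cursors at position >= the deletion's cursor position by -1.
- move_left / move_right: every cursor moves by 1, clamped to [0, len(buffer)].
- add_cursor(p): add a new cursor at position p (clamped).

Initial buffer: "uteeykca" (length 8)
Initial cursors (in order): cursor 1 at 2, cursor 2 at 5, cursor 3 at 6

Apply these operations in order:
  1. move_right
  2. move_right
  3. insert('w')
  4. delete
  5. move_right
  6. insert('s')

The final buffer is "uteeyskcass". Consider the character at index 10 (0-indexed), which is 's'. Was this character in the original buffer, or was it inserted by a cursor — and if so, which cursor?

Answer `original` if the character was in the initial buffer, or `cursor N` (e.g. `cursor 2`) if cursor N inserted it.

Answer: cursor 3

Derivation:
After op 1 (move_right): buffer="uteeykca" (len 8), cursors c1@3 c2@6 c3@7, authorship ........
After op 2 (move_right): buffer="uteeykca" (len 8), cursors c1@4 c2@7 c3@8, authorship ........
After op 3 (insert('w')): buffer="uteewykcwaw" (len 11), cursors c1@5 c2@9 c3@11, authorship ....1...2.3
After op 4 (delete): buffer="uteeykca" (len 8), cursors c1@4 c2@7 c3@8, authorship ........
After op 5 (move_right): buffer="uteeykca" (len 8), cursors c1@5 c2@8 c3@8, authorship ........
After op 6 (insert('s')): buffer="uteeyskcass" (len 11), cursors c1@6 c2@11 c3@11, authorship .....1...23
Authorship (.=original, N=cursor N): . . . . . 1 . . . 2 3
Index 10: author = 3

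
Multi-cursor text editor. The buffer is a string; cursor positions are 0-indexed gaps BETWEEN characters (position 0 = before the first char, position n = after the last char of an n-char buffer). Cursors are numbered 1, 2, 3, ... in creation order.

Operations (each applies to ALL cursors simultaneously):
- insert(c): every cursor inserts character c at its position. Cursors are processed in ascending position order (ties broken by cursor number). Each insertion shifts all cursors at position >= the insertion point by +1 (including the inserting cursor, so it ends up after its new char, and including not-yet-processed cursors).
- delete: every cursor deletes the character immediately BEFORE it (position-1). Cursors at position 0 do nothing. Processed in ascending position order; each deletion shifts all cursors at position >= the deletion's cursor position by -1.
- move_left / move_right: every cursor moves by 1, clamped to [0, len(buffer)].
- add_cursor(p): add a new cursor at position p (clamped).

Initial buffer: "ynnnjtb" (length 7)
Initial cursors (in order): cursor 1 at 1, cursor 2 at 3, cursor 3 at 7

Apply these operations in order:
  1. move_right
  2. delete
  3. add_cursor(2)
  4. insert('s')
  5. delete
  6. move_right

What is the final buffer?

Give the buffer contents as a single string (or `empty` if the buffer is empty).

After op 1 (move_right): buffer="ynnnjtb" (len 7), cursors c1@2 c2@4 c3@7, authorship .......
After op 2 (delete): buffer="ynjt" (len 4), cursors c1@1 c2@2 c3@4, authorship ....
After op 3 (add_cursor(2)): buffer="ynjt" (len 4), cursors c1@1 c2@2 c4@2 c3@4, authorship ....
After op 4 (insert('s')): buffer="ysnssjts" (len 8), cursors c1@2 c2@5 c4@5 c3@8, authorship .1.24..3
After op 5 (delete): buffer="ynjt" (len 4), cursors c1@1 c2@2 c4@2 c3@4, authorship ....
After op 6 (move_right): buffer="ynjt" (len 4), cursors c1@2 c2@3 c4@3 c3@4, authorship ....

Answer: ynjt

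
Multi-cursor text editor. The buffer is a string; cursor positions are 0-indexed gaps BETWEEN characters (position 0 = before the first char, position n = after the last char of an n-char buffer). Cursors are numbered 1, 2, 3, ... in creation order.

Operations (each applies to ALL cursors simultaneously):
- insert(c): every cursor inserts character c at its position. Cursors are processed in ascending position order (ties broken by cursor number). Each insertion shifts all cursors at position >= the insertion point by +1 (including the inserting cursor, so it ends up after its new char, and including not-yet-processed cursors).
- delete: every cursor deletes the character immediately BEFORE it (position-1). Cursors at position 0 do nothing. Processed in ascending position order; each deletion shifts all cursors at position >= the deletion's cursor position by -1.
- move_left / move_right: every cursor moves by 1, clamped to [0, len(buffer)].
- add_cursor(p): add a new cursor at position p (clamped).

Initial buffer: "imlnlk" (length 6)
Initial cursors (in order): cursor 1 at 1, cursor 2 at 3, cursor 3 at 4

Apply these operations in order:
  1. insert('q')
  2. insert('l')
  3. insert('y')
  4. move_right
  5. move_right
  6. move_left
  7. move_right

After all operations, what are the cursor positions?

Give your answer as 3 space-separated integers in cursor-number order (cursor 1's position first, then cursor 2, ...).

After op 1 (insert('q')): buffer="iqmlqnqlk" (len 9), cursors c1@2 c2@5 c3@7, authorship .1..2.3..
After op 2 (insert('l')): buffer="iqlmlqlnqllk" (len 12), cursors c1@3 c2@7 c3@10, authorship .11..22.33..
After op 3 (insert('y')): buffer="iqlymlqlynqlylk" (len 15), cursors c1@4 c2@9 c3@13, authorship .111..222.333..
After op 4 (move_right): buffer="iqlymlqlynqlylk" (len 15), cursors c1@5 c2@10 c3@14, authorship .111..222.333..
After op 5 (move_right): buffer="iqlymlqlynqlylk" (len 15), cursors c1@6 c2@11 c3@15, authorship .111..222.333..
After op 6 (move_left): buffer="iqlymlqlynqlylk" (len 15), cursors c1@5 c2@10 c3@14, authorship .111..222.333..
After op 7 (move_right): buffer="iqlymlqlynqlylk" (len 15), cursors c1@6 c2@11 c3@15, authorship .111..222.333..

Answer: 6 11 15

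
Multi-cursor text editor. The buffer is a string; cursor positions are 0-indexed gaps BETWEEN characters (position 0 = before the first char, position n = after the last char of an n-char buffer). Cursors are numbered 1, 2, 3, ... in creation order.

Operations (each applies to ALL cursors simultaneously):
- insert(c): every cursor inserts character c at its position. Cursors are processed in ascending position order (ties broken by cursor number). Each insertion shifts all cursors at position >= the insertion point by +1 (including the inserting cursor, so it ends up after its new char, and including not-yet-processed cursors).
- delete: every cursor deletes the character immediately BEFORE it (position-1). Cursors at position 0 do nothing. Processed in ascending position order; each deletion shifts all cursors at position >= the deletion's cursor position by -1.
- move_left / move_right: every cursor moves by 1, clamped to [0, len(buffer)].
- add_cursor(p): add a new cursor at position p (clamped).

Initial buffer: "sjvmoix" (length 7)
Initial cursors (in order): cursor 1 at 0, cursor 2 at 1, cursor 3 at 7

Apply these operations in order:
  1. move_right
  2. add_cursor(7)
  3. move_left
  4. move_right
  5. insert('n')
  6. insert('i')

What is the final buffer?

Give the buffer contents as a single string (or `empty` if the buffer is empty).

After op 1 (move_right): buffer="sjvmoix" (len 7), cursors c1@1 c2@2 c3@7, authorship .......
After op 2 (add_cursor(7)): buffer="sjvmoix" (len 7), cursors c1@1 c2@2 c3@7 c4@7, authorship .......
After op 3 (move_left): buffer="sjvmoix" (len 7), cursors c1@0 c2@1 c3@6 c4@6, authorship .......
After op 4 (move_right): buffer="sjvmoix" (len 7), cursors c1@1 c2@2 c3@7 c4@7, authorship .......
After op 5 (insert('n')): buffer="snjnvmoixnn" (len 11), cursors c1@2 c2@4 c3@11 c4@11, authorship .1.2.....34
After op 6 (insert('i')): buffer="snijnivmoixnnii" (len 15), cursors c1@3 c2@6 c3@15 c4@15, authorship .11.22.....3434

Answer: snijnivmoixnnii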